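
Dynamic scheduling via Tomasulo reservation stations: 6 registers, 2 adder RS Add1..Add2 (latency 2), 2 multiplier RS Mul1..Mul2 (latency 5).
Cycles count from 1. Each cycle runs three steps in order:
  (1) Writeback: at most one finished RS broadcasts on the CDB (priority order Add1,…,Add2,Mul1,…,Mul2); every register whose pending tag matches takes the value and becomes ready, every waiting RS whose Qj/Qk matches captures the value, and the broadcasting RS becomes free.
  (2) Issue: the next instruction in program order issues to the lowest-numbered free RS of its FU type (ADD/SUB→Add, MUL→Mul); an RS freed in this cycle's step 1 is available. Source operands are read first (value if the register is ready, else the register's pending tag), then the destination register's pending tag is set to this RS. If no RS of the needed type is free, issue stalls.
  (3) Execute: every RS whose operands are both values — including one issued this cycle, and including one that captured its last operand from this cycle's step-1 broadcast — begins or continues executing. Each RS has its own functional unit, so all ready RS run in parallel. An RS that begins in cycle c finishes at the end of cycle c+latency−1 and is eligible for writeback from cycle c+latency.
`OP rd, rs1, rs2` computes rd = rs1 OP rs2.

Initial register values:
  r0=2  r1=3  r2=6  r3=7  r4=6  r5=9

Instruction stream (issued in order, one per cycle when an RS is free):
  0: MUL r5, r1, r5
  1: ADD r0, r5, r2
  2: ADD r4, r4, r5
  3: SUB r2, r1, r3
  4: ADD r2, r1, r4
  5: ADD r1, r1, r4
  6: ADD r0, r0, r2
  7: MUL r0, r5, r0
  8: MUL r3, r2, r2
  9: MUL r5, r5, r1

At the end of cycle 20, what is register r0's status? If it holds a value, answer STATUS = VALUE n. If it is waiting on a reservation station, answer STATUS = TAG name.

STATUS = VALUE 1863

cycle 1: issue MUL r5<-Mul1 // r0:2,r1:3,r2:6,r3:7,r4:6,r5:Mul1
cycle 2: issue ADD r0<-Add1 // r0:Add1,r1:3,r2:6,r3:7,r4:6,r5:Mul1
cycle 3: issue ADD r4<-Add2 // r0:Add1,r1:3,r2:6,r3:7,r4:Add2,r5:Mul1
cycle 4: stall // r0:Add1,r1:3,r2:6,r3:7,r4:Add2,r5:Mul1
cycle 5: stall // r0:Add1,r1:3,r2:6,r3:7,r4:Add2,r5:Mul1
cycle 6: CDB Mul1=27; stall // r0:Add1,r1:3,r2:6,r3:7,r4:Add2,r5:27
cycle 7: stall // r0:Add1,r1:3,r2:6,r3:7,r4:Add2,r5:27
cycle 8: CDB Add1=33; issue SUB r2<-Add1 // r0:33,r1:3,r2:Add1,r3:7,r4:Add2,r5:27
cycle 9: CDB Add2=33; issue ADD r2<-Add2 // r0:33,r1:3,r2:Add2,r3:7,r4:33,r5:27
cycle 10: CDB Add1=-4; issue ADD r1<-Add1 // r0:33,r1:Add1,r2:Add2,r3:7,r4:33,r5:27
cycle 11: CDB Add2=36; issue ADD r0<-Add2 // r0:Add2,r1:Add1,r2:36,r3:7,r4:33,r5:27
cycle 12: CDB Add1=36; issue MUL r0<-Mul1 // r0:Mul1,r1:36,r2:36,r3:7,r4:33,r5:27
cycle 13: CDB Add2=69; issue MUL r3<-Mul2 // r0:Mul1,r1:36,r2:36,r3:Mul2,r4:33,r5:27
cycle 14: stall // r0:Mul1,r1:36,r2:36,r3:Mul2,r4:33,r5:27
cycle 15: stall // r0:Mul1,r1:36,r2:36,r3:Mul2,r4:33,r5:27
cycle 16: stall // r0:Mul1,r1:36,r2:36,r3:Mul2,r4:33,r5:27
cycle 17: stall // r0:Mul1,r1:36,r2:36,r3:Mul2,r4:33,r5:27
cycle 18: CDB Mul1=1863; issue MUL r5<-Mul1 // r0:1863,r1:36,r2:36,r3:Mul2,r4:33,r5:Mul1
cycle 19: CDB Mul2=1296 // r0:1863,r1:36,r2:36,r3:1296,r4:33,r5:Mul1
cycle 20: - // r0:1863,r1:36,r2:36,r3:1296,r4:33,r5:Mul1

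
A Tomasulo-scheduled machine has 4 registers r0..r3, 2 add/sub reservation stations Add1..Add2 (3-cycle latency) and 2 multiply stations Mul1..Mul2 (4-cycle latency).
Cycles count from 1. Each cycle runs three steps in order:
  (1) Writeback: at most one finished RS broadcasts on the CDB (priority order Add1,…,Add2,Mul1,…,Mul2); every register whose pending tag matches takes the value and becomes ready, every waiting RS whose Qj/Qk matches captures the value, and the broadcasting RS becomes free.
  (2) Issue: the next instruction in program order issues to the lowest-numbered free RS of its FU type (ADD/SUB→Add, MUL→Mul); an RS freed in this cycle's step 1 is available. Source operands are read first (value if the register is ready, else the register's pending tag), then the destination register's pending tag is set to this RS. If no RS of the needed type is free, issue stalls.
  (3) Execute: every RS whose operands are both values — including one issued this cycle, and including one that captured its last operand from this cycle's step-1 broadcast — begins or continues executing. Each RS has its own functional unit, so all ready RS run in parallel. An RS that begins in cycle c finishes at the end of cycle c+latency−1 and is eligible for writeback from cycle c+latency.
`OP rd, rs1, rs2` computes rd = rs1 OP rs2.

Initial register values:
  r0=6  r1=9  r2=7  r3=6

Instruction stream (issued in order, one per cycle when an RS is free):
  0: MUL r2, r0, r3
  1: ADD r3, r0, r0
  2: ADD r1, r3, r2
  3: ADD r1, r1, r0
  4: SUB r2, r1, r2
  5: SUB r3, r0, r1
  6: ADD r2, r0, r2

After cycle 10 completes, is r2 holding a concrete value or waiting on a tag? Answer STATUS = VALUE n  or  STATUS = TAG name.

STATUS = TAG Add2

cycle 1: issue MUL r2<-Mul1 // r0:6,r1:9,r2:Mul1,r3:6
cycle 2: issue ADD r3<-Add1 // r0:6,r1:9,r2:Mul1,r3:Add1
cycle 3: issue ADD r1<-Add2 // r0:6,r1:Add2,r2:Mul1,r3:Add1
cycle 4: stall // r0:6,r1:Add2,r2:Mul1,r3:Add1
cycle 5: CDB Add1=12; issue ADD r1<-Add1 // r0:6,r1:Add1,r2:Mul1,r3:12
cycle 6: CDB Mul1=36; stall // r0:6,r1:Add1,r2:36,r3:12
cycle 7: stall // r0:6,r1:Add1,r2:36,r3:12
cycle 8: stall // r0:6,r1:Add1,r2:36,r3:12
cycle 9: CDB Add2=48; issue SUB r2<-Add2 // r0:6,r1:Add1,r2:Add2,r3:12
cycle 10: stall // r0:6,r1:Add1,r2:Add2,r3:12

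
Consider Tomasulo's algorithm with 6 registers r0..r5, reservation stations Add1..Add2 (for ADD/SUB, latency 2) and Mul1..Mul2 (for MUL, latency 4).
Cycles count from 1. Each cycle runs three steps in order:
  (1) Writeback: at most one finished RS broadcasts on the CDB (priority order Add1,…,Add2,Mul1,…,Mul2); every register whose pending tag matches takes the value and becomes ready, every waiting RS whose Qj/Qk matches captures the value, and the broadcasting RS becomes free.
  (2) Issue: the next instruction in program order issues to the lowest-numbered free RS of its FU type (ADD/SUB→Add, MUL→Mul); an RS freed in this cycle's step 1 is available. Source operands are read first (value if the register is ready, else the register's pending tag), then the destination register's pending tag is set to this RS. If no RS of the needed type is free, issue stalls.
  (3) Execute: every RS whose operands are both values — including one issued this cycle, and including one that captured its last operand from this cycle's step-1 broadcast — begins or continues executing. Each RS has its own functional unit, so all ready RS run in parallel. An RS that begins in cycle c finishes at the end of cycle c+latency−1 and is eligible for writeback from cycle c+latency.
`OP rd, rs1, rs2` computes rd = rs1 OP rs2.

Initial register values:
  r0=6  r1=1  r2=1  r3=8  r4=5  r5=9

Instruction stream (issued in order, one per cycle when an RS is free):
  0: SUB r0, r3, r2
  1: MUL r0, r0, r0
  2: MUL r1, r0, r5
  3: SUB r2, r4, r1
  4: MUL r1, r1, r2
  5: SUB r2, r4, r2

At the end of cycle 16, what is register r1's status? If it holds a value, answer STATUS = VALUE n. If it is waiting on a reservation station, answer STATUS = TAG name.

STATUS = TAG Mul1

cycle 1: issue SUB r0<-Add1 // r0:Add1,r1:1,r2:1,r3:8,r4:5,r5:9
cycle 2: issue MUL r0<-Mul1 // r0:Mul1,r1:1,r2:1,r3:8,r4:5,r5:9
cycle 3: CDB Add1=7; issue MUL r1<-Mul2 // r0:Mul1,r1:Mul2,r2:1,r3:8,r4:5,r5:9
cycle 4: issue SUB r2<-Add1 // r0:Mul1,r1:Mul2,r2:Add1,r3:8,r4:5,r5:9
cycle 5: stall // r0:Mul1,r1:Mul2,r2:Add1,r3:8,r4:5,r5:9
cycle 6: stall // r0:Mul1,r1:Mul2,r2:Add1,r3:8,r4:5,r5:9
cycle 7: CDB Mul1=49; issue MUL r1<-Mul1 // r0:49,r1:Mul1,r2:Add1,r3:8,r4:5,r5:9
cycle 8: issue SUB r2<-Add2 // r0:49,r1:Mul1,r2:Add2,r3:8,r4:5,r5:9
cycle 9: - // r0:49,r1:Mul1,r2:Add2,r3:8,r4:5,r5:9
cycle 10: - // r0:49,r1:Mul1,r2:Add2,r3:8,r4:5,r5:9
cycle 11: CDB Mul2=441 // r0:49,r1:Mul1,r2:Add2,r3:8,r4:5,r5:9
cycle 12: - // r0:49,r1:Mul1,r2:Add2,r3:8,r4:5,r5:9
cycle 13: CDB Add1=-436 // r0:49,r1:Mul1,r2:Add2,r3:8,r4:5,r5:9
cycle 14: - // r0:49,r1:Mul1,r2:Add2,r3:8,r4:5,r5:9
cycle 15: CDB Add2=441 // r0:49,r1:Mul1,r2:441,r3:8,r4:5,r5:9
cycle 16: - // r0:49,r1:Mul1,r2:441,r3:8,r4:5,r5:9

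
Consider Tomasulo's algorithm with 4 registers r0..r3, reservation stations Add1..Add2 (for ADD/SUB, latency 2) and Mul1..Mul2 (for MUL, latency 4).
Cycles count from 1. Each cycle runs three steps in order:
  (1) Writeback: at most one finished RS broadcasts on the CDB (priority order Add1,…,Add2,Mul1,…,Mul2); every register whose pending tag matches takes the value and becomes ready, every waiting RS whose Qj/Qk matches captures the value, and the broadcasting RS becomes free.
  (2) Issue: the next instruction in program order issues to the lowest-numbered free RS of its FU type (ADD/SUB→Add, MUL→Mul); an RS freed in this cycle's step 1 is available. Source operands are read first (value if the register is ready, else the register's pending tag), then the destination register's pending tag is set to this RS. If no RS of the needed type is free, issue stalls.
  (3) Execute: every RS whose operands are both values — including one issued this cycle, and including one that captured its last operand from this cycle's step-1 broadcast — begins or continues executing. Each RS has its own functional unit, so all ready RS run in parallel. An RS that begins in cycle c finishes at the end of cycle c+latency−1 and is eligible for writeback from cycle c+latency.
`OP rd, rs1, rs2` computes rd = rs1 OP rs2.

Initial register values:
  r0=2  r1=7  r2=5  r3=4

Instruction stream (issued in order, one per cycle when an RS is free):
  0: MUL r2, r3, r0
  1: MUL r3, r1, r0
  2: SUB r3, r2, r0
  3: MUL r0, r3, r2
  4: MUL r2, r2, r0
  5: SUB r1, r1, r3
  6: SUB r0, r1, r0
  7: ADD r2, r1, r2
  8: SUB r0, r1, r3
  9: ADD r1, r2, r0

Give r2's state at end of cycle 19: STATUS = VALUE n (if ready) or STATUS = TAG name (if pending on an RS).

STATUS = VALUE 385

c1: issue MUL r2<-Mul1 | r0:2,r1:7,r2:Mul1,r3:4
c2: issue MUL r3<-Mul2 | r0:2,r1:7,r2:Mul1,r3:Mul2
c3: issue SUB r3<-Add1 | r0:2,r1:7,r2:Mul1,r3:Add1
c4: stall | r0:2,r1:7,r2:Mul1,r3:Add1
c5: CDB Mul1=8; issue MUL r0<-Mul1 | r0:Mul1,r1:7,r2:8,r3:Add1
c6: CDB Mul2=14; issue MUL r2<-Mul2 | r0:Mul1,r1:7,r2:Mul2,r3:Add1
c7: CDB Add1=6; issue SUB r1<-Add1 | r0:Mul1,r1:Add1,r2:Mul2,r3:6
c8: issue SUB r0<-Add2 | r0:Add2,r1:Add1,r2:Mul2,r3:6
c9: CDB Add1=1; issue ADD r2<-Add1 | r0:Add2,r1:1,r2:Add1,r3:6
c10: stall | r0:Add2,r1:1,r2:Add1,r3:6
c11: CDB Mul1=48; stall | r0:Add2,r1:1,r2:Add1,r3:6
c12: stall | r0:Add2,r1:1,r2:Add1,r3:6
c13: CDB Add2=-47; issue SUB r0<-Add2 | r0:Add2,r1:1,r2:Add1,r3:6
c14: stall | r0:Add2,r1:1,r2:Add1,r3:6
c15: CDB Add2=-5; issue ADD r1<-Add2 | r0:-5,r1:Add2,r2:Add1,r3:6
c16: CDB Mul2=384 | r0:-5,r1:Add2,r2:Add1,r3:6
c17: - | r0:-5,r1:Add2,r2:Add1,r3:6
c18: CDB Add1=385 | r0:-5,r1:Add2,r2:385,r3:6
c19: - | r0:-5,r1:Add2,r2:385,r3:6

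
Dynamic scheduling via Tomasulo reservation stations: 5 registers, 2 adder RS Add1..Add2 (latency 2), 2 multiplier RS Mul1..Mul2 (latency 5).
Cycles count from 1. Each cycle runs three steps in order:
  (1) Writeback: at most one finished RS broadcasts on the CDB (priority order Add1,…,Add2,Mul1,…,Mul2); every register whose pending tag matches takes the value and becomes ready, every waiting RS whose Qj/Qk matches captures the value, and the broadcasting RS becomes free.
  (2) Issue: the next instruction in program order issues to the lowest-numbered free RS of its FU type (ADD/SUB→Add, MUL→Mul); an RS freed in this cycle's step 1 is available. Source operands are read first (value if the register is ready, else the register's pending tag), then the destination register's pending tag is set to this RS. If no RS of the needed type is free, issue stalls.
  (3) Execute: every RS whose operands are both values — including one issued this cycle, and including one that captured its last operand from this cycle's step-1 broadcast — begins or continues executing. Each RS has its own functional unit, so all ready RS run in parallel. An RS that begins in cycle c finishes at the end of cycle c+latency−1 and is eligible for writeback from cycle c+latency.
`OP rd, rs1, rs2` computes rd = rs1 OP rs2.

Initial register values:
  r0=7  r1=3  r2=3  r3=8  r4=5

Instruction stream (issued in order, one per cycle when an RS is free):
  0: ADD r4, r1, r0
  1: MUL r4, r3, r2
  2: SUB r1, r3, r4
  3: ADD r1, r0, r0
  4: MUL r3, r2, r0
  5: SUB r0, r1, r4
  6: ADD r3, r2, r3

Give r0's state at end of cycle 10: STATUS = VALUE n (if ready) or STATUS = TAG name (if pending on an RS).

STATUS = VALUE -10

  c1: issue ADD r4<-Add1  regs: r0:7,r1:3,r2:3,r3:8,r4:Add1
  c2: issue MUL r4<-Mul1  regs: r0:7,r1:3,r2:3,r3:8,r4:Mul1
  c3: CDB Add1=10; issue SUB r1<-Add1  regs: r0:7,r1:Add1,r2:3,r3:8,r4:Mul1
  c4: issue ADD r1<-Add2  regs: r0:7,r1:Add2,r2:3,r3:8,r4:Mul1
  c5: issue MUL r3<-Mul2  regs: r0:7,r1:Add2,r2:3,r3:Mul2,r4:Mul1
  c6: CDB Add2=14; issue SUB r0<-Add2  regs: r0:Add2,r1:14,r2:3,r3:Mul2,r4:Mul1
  c7: CDB Mul1=24; stall  regs: r0:Add2,r1:14,r2:3,r3:Mul2,r4:24
  c8: stall  regs: r0:Add2,r1:14,r2:3,r3:Mul2,r4:24
  c9: CDB Add1=-16; issue ADD r3<-Add1  regs: r0:Add2,r1:14,r2:3,r3:Add1,r4:24
  c10: CDB Add2=-10  regs: r0:-10,r1:14,r2:3,r3:Add1,r4:24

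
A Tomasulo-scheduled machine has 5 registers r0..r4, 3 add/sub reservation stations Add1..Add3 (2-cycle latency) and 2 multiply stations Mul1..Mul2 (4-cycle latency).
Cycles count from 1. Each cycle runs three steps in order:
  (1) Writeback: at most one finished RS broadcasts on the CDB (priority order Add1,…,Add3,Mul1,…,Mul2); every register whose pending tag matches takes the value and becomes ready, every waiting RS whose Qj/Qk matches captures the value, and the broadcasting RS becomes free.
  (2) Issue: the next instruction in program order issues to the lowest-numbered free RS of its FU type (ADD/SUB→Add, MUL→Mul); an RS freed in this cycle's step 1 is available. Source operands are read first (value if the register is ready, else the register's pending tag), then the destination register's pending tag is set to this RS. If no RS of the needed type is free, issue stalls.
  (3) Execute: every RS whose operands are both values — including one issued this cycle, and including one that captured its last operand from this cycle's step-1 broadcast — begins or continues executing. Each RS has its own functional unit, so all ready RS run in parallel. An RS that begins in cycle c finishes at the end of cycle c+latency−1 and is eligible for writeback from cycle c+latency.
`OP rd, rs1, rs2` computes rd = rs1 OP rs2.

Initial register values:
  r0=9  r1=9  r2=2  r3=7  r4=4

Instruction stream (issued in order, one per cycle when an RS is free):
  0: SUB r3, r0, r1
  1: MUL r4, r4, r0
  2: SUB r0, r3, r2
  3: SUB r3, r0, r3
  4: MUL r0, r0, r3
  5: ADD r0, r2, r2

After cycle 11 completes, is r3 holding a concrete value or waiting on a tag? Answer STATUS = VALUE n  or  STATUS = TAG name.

STATUS = VALUE -2

  c1: issue SUB r3<-Add1  regs: r0:9,r1:9,r2:2,r3:Add1,r4:4
  c2: issue MUL r4<-Mul1  regs: r0:9,r1:9,r2:2,r3:Add1,r4:Mul1
  c3: CDB Add1=0; issue SUB r0<-Add1  regs: r0:Add1,r1:9,r2:2,r3:0,r4:Mul1
  c4: issue SUB r3<-Add2  regs: r0:Add1,r1:9,r2:2,r3:Add2,r4:Mul1
  c5: CDB Add1=-2; issue MUL r0<-Mul2  regs: r0:Mul2,r1:9,r2:2,r3:Add2,r4:Mul1
  c6: CDB Mul1=36; issue ADD r0<-Add1  regs: r0:Add1,r1:9,r2:2,r3:Add2,r4:36
  c7: CDB Add2=-2  regs: r0:Add1,r1:9,r2:2,r3:-2,r4:36
  c8: CDB Add1=4  regs: r0:4,r1:9,r2:2,r3:-2,r4:36
  c9: -  regs: r0:4,r1:9,r2:2,r3:-2,r4:36
  c10: -  regs: r0:4,r1:9,r2:2,r3:-2,r4:36
  c11: CDB Mul2=4  regs: r0:4,r1:9,r2:2,r3:-2,r4:36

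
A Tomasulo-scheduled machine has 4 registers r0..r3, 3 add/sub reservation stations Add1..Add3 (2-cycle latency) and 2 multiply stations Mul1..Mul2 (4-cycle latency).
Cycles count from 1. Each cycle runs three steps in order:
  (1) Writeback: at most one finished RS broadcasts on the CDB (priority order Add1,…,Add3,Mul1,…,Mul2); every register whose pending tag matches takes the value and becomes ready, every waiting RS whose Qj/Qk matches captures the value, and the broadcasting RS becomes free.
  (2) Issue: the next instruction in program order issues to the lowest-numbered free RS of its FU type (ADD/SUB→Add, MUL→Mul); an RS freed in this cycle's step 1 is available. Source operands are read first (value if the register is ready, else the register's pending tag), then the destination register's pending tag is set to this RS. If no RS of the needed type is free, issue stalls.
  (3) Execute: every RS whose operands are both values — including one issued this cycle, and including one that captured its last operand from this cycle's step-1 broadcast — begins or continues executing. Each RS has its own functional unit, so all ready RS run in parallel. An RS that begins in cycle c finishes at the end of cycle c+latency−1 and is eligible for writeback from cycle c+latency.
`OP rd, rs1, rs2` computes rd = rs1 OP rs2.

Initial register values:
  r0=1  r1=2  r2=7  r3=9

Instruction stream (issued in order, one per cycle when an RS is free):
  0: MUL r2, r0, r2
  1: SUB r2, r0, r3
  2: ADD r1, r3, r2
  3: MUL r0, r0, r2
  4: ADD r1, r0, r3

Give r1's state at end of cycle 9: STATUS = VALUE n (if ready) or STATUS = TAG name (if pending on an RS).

STATUS = TAG Add1

  c1: issue MUL r2<-Mul1  regs: r0:1,r1:2,r2:Mul1,r3:9
  c2: issue SUB r2<-Add1  regs: r0:1,r1:2,r2:Add1,r3:9
  c3: issue ADD r1<-Add2  regs: r0:1,r1:Add2,r2:Add1,r3:9
  c4: CDB Add1=-8; issue MUL r0<-Mul2  regs: r0:Mul2,r1:Add2,r2:-8,r3:9
  c5: CDB Mul1=7; issue ADD r1<-Add1  regs: r0:Mul2,r1:Add1,r2:-8,r3:9
  c6: CDB Add2=1  regs: r0:Mul2,r1:Add1,r2:-8,r3:9
  c7: -  regs: r0:Mul2,r1:Add1,r2:-8,r3:9
  c8: CDB Mul2=-8  regs: r0:-8,r1:Add1,r2:-8,r3:9
  c9: -  regs: r0:-8,r1:Add1,r2:-8,r3:9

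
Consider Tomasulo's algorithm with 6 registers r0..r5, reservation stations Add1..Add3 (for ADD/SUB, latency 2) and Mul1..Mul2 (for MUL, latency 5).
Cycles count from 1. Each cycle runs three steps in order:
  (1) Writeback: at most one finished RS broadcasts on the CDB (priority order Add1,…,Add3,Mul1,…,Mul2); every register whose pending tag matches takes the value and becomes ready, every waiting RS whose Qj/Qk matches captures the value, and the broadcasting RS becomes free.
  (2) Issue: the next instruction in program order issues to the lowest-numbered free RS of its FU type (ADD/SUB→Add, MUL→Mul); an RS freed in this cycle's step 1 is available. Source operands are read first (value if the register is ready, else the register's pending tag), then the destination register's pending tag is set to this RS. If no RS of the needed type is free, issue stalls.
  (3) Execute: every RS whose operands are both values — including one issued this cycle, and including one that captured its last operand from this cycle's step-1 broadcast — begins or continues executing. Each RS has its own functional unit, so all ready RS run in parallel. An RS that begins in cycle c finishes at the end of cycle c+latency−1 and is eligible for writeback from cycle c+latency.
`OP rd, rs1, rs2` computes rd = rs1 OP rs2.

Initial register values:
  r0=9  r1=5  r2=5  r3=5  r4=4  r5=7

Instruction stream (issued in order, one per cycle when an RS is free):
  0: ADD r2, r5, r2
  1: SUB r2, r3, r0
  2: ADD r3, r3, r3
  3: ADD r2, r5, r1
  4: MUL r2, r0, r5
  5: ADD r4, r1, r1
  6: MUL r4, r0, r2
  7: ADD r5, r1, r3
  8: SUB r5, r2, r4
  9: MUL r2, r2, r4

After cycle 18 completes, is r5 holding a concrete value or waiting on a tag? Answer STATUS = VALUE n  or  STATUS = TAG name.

STATUS = VALUE -504

c1: issue ADD r2<-Add1 | r0:9,r1:5,r2:Add1,r3:5,r4:4,r5:7
c2: issue SUB r2<-Add2 | r0:9,r1:5,r2:Add2,r3:5,r4:4,r5:7
c3: CDB Add1=12; issue ADD r3<-Add1 | r0:9,r1:5,r2:Add2,r3:Add1,r4:4,r5:7
c4: CDB Add2=-4; issue ADD r2<-Add2 | r0:9,r1:5,r2:Add2,r3:Add1,r4:4,r5:7
c5: CDB Add1=10; issue MUL r2<-Mul1 | r0:9,r1:5,r2:Mul1,r3:10,r4:4,r5:7
c6: CDB Add2=12; issue ADD r4<-Add1 | r0:9,r1:5,r2:Mul1,r3:10,r4:Add1,r5:7
c7: issue MUL r4<-Mul2 | r0:9,r1:5,r2:Mul1,r3:10,r4:Mul2,r5:7
c8: CDB Add1=10; issue ADD r5<-Add1 | r0:9,r1:5,r2:Mul1,r3:10,r4:Mul2,r5:Add1
c9: issue SUB r5<-Add2 | r0:9,r1:5,r2:Mul1,r3:10,r4:Mul2,r5:Add2
c10: CDB Add1=15; stall | r0:9,r1:5,r2:Mul1,r3:10,r4:Mul2,r5:Add2
c11: CDB Mul1=63; issue MUL r2<-Mul1 | r0:9,r1:5,r2:Mul1,r3:10,r4:Mul2,r5:Add2
c12: - | r0:9,r1:5,r2:Mul1,r3:10,r4:Mul2,r5:Add2
c13: - | r0:9,r1:5,r2:Mul1,r3:10,r4:Mul2,r5:Add2
c14: - | r0:9,r1:5,r2:Mul1,r3:10,r4:Mul2,r5:Add2
c15: - | r0:9,r1:5,r2:Mul1,r3:10,r4:Mul2,r5:Add2
c16: CDB Mul2=567 | r0:9,r1:5,r2:Mul1,r3:10,r4:567,r5:Add2
c17: - | r0:9,r1:5,r2:Mul1,r3:10,r4:567,r5:Add2
c18: CDB Add2=-504 | r0:9,r1:5,r2:Mul1,r3:10,r4:567,r5:-504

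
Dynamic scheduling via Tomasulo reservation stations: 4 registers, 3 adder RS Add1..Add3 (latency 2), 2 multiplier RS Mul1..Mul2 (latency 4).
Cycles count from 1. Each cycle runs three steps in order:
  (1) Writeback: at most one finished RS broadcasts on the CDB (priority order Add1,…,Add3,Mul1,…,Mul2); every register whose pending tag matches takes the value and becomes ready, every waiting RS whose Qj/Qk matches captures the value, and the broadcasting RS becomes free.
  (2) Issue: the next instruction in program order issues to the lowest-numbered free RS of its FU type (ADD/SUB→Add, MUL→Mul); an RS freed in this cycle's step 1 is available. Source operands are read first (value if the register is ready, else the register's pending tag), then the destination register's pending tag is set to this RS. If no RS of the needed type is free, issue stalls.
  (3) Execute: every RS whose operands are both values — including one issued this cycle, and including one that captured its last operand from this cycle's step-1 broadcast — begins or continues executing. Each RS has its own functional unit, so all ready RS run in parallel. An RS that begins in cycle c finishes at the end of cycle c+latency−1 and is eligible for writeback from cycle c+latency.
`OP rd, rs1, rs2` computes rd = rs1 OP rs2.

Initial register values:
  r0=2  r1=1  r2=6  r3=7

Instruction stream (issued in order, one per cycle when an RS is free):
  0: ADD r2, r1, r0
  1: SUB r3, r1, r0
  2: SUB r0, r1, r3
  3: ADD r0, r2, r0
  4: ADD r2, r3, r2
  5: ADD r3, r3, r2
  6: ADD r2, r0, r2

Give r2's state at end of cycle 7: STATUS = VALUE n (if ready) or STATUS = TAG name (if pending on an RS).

c1: issue ADD r2<-Add1 | r0:2,r1:1,r2:Add1,r3:7
c2: issue SUB r3<-Add2 | r0:2,r1:1,r2:Add1,r3:Add2
c3: CDB Add1=3; issue SUB r0<-Add1 | r0:Add1,r1:1,r2:3,r3:Add2
c4: CDB Add2=-1; issue ADD r0<-Add2 | r0:Add2,r1:1,r2:3,r3:-1
c5: issue ADD r2<-Add3 | r0:Add2,r1:1,r2:Add3,r3:-1
c6: CDB Add1=2; issue ADD r3<-Add1 | r0:Add2,r1:1,r2:Add3,r3:Add1
c7: CDB Add3=2; issue ADD r2<-Add3 | r0:Add2,r1:1,r2:Add3,r3:Add1

STATUS = TAG Add3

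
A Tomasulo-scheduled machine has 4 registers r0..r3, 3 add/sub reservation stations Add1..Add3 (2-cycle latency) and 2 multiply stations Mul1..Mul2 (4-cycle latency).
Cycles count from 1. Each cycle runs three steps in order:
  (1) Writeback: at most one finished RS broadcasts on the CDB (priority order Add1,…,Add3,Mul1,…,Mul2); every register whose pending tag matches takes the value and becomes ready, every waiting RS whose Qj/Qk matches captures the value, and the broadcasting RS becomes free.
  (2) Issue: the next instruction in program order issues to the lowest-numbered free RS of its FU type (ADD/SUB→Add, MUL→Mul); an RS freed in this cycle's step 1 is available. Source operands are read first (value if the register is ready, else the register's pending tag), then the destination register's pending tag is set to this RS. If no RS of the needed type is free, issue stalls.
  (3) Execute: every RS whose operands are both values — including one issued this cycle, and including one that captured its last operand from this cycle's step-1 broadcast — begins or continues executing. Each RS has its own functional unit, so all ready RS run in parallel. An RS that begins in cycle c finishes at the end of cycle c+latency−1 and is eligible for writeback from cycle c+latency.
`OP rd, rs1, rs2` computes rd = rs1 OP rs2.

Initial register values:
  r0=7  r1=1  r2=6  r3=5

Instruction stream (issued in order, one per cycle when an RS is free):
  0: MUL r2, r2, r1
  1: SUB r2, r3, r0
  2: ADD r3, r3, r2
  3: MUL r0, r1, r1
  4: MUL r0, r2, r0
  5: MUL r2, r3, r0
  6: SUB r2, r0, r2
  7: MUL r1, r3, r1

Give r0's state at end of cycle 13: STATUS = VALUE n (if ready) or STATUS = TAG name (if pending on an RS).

STATUS = VALUE -2

c1: issue MUL r2<-Mul1 | r0:7,r1:1,r2:Mul1,r3:5
c2: issue SUB r2<-Add1 | r0:7,r1:1,r2:Add1,r3:5
c3: issue ADD r3<-Add2 | r0:7,r1:1,r2:Add1,r3:Add2
c4: CDB Add1=-2; issue MUL r0<-Mul2 | r0:Mul2,r1:1,r2:-2,r3:Add2
c5: CDB Mul1=6; issue MUL r0<-Mul1 | r0:Mul1,r1:1,r2:-2,r3:Add2
c6: CDB Add2=3; stall | r0:Mul1,r1:1,r2:-2,r3:3
c7: stall | r0:Mul1,r1:1,r2:-2,r3:3
c8: CDB Mul2=1; issue MUL r2<-Mul2 | r0:Mul1,r1:1,r2:Mul2,r3:3
c9: issue SUB r2<-Add1 | r0:Mul1,r1:1,r2:Add1,r3:3
c10: stall | r0:Mul1,r1:1,r2:Add1,r3:3
c11: stall | r0:Mul1,r1:1,r2:Add1,r3:3
c12: CDB Mul1=-2; issue MUL r1<-Mul1 | r0:-2,r1:Mul1,r2:Add1,r3:3
c13: - | r0:-2,r1:Mul1,r2:Add1,r3:3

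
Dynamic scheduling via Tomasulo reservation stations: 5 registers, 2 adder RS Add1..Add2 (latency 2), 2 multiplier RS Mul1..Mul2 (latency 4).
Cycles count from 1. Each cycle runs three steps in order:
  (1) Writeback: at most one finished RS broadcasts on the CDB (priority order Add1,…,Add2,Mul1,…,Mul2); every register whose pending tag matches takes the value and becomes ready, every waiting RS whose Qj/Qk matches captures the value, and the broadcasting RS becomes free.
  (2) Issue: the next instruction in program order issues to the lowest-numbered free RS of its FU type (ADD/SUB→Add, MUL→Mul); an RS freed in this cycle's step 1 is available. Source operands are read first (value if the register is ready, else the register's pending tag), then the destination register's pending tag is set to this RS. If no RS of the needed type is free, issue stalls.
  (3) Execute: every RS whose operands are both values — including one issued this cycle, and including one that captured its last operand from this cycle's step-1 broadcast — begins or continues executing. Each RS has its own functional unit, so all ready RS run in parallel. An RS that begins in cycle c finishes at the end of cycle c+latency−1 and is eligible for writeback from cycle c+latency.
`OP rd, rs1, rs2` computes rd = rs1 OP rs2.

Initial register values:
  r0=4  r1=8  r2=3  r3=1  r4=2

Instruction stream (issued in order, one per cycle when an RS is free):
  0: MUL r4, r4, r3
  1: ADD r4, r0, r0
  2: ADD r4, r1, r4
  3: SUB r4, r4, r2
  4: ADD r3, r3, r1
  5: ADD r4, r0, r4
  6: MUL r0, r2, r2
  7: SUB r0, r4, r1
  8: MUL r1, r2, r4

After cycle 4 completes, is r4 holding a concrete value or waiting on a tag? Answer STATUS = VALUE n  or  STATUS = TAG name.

  c1: issue MUL r4<-Mul1  regs: r0:4,r1:8,r2:3,r3:1,r4:Mul1
  c2: issue ADD r4<-Add1  regs: r0:4,r1:8,r2:3,r3:1,r4:Add1
  c3: issue ADD r4<-Add2  regs: r0:4,r1:8,r2:3,r3:1,r4:Add2
  c4: CDB Add1=8; issue SUB r4<-Add1  regs: r0:4,r1:8,r2:3,r3:1,r4:Add1

STATUS = TAG Add1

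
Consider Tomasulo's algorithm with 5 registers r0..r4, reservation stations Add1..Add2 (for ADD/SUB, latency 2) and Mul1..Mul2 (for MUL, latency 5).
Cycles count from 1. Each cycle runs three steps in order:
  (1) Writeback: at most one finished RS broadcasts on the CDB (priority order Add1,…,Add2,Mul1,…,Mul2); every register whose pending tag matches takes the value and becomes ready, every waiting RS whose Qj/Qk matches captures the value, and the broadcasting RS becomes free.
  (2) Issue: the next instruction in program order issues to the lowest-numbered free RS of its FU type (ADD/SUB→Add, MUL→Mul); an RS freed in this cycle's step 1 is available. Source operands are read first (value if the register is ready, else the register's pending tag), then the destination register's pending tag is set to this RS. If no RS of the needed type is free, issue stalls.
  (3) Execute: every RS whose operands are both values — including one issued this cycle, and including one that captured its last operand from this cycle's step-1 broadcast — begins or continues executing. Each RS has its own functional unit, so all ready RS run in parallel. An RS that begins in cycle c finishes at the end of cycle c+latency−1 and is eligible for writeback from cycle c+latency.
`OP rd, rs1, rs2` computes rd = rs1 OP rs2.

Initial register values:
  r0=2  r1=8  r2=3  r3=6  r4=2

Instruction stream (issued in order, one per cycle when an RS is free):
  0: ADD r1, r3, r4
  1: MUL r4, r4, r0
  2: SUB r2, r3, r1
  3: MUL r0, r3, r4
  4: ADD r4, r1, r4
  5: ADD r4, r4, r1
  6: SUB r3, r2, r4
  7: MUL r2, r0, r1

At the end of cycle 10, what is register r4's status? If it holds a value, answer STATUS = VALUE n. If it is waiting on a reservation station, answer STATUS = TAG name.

STATUS = TAG Add2

  c1: issue ADD r1<-Add1  regs: r0:2,r1:Add1,r2:3,r3:6,r4:2
  c2: issue MUL r4<-Mul1  regs: r0:2,r1:Add1,r2:3,r3:6,r4:Mul1
  c3: CDB Add1=8; issue SUB r2<-Add1  regs: r0:2,r1:8,r2:Add1,r3:6,r4:Mul1
  c4: issue MUL r0<-Mul2  regs: r0:Mul2,r1:8,r2:Add1,r3:6,r4:Mul1
  c5: CDB Add1=-2; issue ADD r4<-Add1  regs: r0:Mul2,r1:8,r2:-2,r3:6,r4:Add1
  c6: issue ADD r4<-Add2  regs: r0:Mul2,r1:8,r2:-2,r3:6,r4:Add2
  c7: CDB Mul1=4; stall  regs: r0:Mul2,r1:8,r2:-2,r3:6,r4:Add2
  c8: stall  regs: r0:Mul2,r1:8,r2:-2,r3:6,r4:Add2
  c9: CDB Add1=12; issue SUB r3<-Add1  regs: r0:Mul2,r1:8,r2:-2,r3:Add1,r4:Add2
  c10: issue MUL r2<-Mul1  regs: r0:Mul2,r1:8,r2:Mul1,r3:Add1,r4:Add2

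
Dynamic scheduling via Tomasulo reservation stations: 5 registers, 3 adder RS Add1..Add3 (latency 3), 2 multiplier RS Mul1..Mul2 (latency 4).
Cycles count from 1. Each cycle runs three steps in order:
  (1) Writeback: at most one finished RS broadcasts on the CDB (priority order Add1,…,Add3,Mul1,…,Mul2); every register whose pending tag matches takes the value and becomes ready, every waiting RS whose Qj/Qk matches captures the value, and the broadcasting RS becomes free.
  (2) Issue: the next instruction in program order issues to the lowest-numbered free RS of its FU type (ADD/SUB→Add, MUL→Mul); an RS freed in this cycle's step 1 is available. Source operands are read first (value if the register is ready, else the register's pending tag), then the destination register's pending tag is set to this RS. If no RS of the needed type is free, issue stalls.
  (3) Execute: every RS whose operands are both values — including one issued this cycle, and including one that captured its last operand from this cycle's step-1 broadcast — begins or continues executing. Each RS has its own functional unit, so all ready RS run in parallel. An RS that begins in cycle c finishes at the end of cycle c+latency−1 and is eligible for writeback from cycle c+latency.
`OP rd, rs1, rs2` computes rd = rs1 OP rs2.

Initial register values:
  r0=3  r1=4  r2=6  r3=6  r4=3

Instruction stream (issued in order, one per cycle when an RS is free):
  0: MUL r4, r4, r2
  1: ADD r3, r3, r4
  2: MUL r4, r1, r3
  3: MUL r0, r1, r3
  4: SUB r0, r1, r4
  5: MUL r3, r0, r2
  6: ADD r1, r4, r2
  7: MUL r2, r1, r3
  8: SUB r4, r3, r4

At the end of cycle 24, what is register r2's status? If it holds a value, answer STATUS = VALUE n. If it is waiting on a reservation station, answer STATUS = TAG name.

c1: issue MUL r4<-Mul1 | r0:3,r1:4,r2:6,r3:6,r4:Mul1
c2: issue ADD r3<-Add1 | r0:3,r1:4,r2:6,r3:Add1,r4:Mul1
c3: issue MUL r4<-Mul2 | r0:3,r1:4,r2:6,r3:Add1,r4:Mul2
c4: stall | r0:3,r1:4,r2:6,r3:Add1,r4:Mul2
c5: CDB Mul1=18; issue MUL r0<-Mul1 | r0:Mul1,r1:4,r2:6,r3:Add1,r4:Mul2
c6: issue SUB r0<-Add2 | r0:Add2,r1:4,r2:6,r3:Add1,r4:Mul2
c7: stall | r0:Add2,r1:4,r2:6,r3:Add1,r4:Mul2
c8: CDB Add1=24; stall | r0:Add2,r1:4,r2:6,r3:24,r4:Mul2
c9: stall | r0:Add2,r1:4,r2:6,r3:24,r4:Mul2
c10: stall | r0:Add2,r1:4,r2:6,r3:24,r4:Mul2
c11: stall | r0:Add2,r1:4,r2:6,r3:24,r4:Mul2
c12: CDB Mul1=96; issue MUL r3<-Mul1 | r0:Add2,r1:4,r2:6,r3:Mul1,r4:Mul2
c13: CDB Mul2=96; issue ADD r1<-Add1 | r0:Add2,r1:Add1,r2:6,r3:Mul1,r4:96
c14: issue MUL r2<-Mul2 | r0:Add2,r1:Add1,r2:Mul2,r3:Mul1,r4:96
c15: issue SUB r4<-Add3 | r0:Add2,r1:Add1,r2:Mul2,r3:Mul1,r4:Add3
c16: CDB Add1=102 | r0:Add2,r1:102,r2:Mul2,r3:Mul1,r4:Add3
c17: CDB Add2=-92 | r0:-92,r1:102,r2:Mul2,r3:Mul1,r4:Add3
c18: - | r0:-92,r1:102,r2:Mul2,r3:Mul1,r4:Add3
c19: - | r0:-92,r1:102,r2:Mul2,r3:Mul1,r4:Add3
c20: - | r0:-92,r1:102,r2:Mul2,r3:Mul1,r4:Add3
c21: CDB Mul1=-552 | r0:-92,r1:102,r2:Mul2,r3:-552,r4:Add3
c22: - | r0:-92,r1:102,r2:Mul2,r3:-552,r4:Add3
c23: - | r0:-92,r1:102,r2:Mul2,r3:-552,r4:Add3
c24: CDB Add3=-648 | r0:-92,r1:102,r2:Mul2,r3:-552,r4:-648

STATUS = TAG Mul2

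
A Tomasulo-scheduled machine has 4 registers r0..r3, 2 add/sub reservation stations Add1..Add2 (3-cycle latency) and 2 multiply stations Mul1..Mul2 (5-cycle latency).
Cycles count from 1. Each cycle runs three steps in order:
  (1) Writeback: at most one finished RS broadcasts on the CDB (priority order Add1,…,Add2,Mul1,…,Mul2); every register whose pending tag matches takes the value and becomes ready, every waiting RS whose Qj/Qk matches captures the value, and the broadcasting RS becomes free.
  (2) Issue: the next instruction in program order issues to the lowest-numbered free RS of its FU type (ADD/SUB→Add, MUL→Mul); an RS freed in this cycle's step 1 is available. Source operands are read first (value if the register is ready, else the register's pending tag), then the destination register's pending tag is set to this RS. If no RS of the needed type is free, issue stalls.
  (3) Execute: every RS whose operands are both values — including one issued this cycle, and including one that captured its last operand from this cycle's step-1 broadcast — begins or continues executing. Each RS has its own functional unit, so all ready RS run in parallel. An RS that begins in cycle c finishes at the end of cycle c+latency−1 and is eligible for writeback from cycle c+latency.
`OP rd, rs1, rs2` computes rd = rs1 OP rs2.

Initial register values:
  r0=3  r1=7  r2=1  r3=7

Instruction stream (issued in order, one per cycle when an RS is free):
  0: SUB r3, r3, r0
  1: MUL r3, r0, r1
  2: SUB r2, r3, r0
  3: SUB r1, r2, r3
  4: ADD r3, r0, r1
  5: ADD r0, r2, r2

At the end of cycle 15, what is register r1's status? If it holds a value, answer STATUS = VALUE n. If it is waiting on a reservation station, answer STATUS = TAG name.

c1: issue SUB r3<-Add1 | r0:3,r1:7,r2:1,r3:Add1
c2: issue MUL r3<-Mul1 | r0:3,r1:7,r2:1,r3:Mul1
c3: issue SUB r2<-Add2 | r0:3,r1:7,r2:Add2,r3:Mul1
c4: CDB Add1=4; issue SUB r1<-Add1 | r0:3,r1:Add1,r2:Add2,r3:Mul1
c5: stall | r0:3,r1:Add1,r2:Add2,r3:Mul1
c6: stall | r0:3,r1:Add1,r2:Add2,r3:Mul1
c7: CDB Mul1=21; stall | r0:3,r1:Add1,r2:Add2,r3:21
c8: stall | r0:3,r1:Add1,r2:Add2,r3:21
c9: stall | r0:3,r1:Add1,r2:Add2,r3:21
c10: CDB Add2=18; issue ADD r3<-Add2 | r0:3,r1:Add1,r2:18,r3:Add2
c11: stall | r0:3,r1:Add1,r2:18,r3:Add2
c12: stall | r0:3,r1:Add1,r2:18,r3:Add2
c13: CDB Add1=-3; issue ADD r0<-Add1 | r0:Add1,r1:-3,r2:18,r3:Add2
c14: - | r0:Add1,r1:-3,r2:18,r3:Add2
c15: - | r0:Add1,r1:-3,r2:18,r3:Add2

STATUS = VALUE -3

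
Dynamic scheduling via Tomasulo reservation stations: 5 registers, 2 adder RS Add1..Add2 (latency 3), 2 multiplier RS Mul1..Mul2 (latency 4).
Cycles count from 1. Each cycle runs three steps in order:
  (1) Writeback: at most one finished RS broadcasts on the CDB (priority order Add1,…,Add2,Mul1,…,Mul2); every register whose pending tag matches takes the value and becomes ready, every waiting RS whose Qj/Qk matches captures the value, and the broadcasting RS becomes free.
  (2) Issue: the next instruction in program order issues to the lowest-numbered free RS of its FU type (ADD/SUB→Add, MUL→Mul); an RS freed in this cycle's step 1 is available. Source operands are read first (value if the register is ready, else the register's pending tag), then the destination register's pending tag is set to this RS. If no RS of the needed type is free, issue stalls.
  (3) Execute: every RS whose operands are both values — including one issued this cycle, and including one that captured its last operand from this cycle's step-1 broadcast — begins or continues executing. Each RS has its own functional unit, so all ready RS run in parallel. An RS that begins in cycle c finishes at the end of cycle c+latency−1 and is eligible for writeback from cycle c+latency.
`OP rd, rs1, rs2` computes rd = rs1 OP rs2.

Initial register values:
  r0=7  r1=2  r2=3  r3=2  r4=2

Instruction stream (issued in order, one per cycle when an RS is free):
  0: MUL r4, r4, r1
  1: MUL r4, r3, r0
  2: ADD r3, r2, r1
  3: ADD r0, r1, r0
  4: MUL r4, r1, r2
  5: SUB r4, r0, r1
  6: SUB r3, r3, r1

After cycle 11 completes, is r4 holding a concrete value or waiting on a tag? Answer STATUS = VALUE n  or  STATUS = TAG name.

STATUS = VALUE 7

c1: issue MUL r4<-Mul1 | r0:7,r1:2,r2:3,r3:2,r4:Mul1
c2: issue MUL r4<-Mul2 | r0:7,r1:2,r2:3,r3:2,r4:Mul2
c3: issue ADD r3<-Add1 | r0:7,r1:2,r2:3,r3:Add1,r4:Mul2
c4: issue ADD r0<-Add2 | r0:Add2,r1:2,r2:3,r3:Add1,r4:Mul2
c5: CDB Mul1=4; issue MUL r4<-Mul1 | r0:Add2,r1:2,r2:3,r3:Add1,r4:Mul1
c6: CDB Add1=5; issue SUB r4<-Add1 | r0:Add2,r1:2,r2:3,r3:5,r4:Add1
c7: CDB Add2=9; issue SUB r3<-Add2 | r0:9,r1:2,r2:3,r3:Add2,r4:Add1
c8: CDB Mul2=14 | r0:9,r1:2,r2:3,r3:Add2,r4:Add1
c9: CDB Mul1=6 | r0:9,r1:2,r2:3,r3:Add2,r4:Add1
c10: CDB Add1=7 | r0:9,r1:2,r2:3,r3:Add2,r4:7
c11: CDB Add2=3 | r0:9,r1:2,r2:3,r3:3,r4:7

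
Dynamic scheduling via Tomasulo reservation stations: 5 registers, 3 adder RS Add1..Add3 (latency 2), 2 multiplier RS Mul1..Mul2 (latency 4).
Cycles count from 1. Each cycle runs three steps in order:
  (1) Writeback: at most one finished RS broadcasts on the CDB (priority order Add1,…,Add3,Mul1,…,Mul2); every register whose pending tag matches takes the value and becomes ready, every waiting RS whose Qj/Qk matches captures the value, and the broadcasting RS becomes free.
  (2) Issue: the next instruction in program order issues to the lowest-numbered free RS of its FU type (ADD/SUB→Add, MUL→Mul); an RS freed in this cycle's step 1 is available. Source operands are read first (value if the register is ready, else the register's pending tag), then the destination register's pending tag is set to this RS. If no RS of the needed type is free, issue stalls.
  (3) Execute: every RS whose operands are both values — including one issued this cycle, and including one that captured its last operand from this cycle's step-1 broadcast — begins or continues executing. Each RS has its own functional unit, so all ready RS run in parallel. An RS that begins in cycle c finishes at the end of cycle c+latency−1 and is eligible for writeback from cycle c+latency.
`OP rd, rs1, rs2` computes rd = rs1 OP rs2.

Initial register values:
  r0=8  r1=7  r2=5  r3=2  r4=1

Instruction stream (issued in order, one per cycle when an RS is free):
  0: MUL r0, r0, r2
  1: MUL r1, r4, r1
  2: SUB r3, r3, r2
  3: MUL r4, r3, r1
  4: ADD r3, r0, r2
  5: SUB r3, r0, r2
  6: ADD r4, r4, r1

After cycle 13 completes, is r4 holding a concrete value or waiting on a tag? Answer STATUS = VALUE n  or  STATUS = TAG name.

STATUS = VALUE -14

cycle 1: issue MUL r0<-Mul1 // r0:Mul1,r1:7,r2:5,r3:2,r4:1
cycle 2: issue MUL r1<-Mul2 // r0:Mul1,r1:Mul2,r2:5,r3:2,r4:1
cycle 3: issue SUB r3<-Add1 // r0:Mul1,r1:Mul2,r2:5,r3:Add1,r4:1
cycle 4: stall // r0:Mul1,r1:Mul2,r2:5,r3:Add1,r4:1
cycle 5: CDB Add1=-3; stall // r0:Mul1,r1:Mul2,r2:5,r3:-3,r4:1
cycle 6: CDB Mul1=40; issue MUL r4<-Mul1 // r0:40,r1:Mul2,r2:5,r3:-3,r4:Mul1
cycle 7: CDB Mul2=7; issue ADD r3<-Add1 // r0:40,r1:7,r2:5,r3:Add1,r4:Mul1
cycle 8: issue SUB r3<-Add2 // r0:40,r1:7,r2:5,r3:Add2,r4:Mul1
cycle 9: CDB Add1=45; issue ADD r4<-Add1 // r0:40,r1:7,r2:5,r3:Add2,r4:Add1
cycle 10: CDB Add2=35 // r0:40,r1:7,r2:5,r3:35,r4:Add1
cycle 11: CDB Mul1=-21 // r0:40,r1:7,r2:5,r3:35,r4:Add1
cycle 12: - // r0:40,r1:7,r2:5,r3:35,r4:Add1
cycle 13: CDB Add1=-14 // r0:40,r1:7,r2:5,r3:35,r4:-14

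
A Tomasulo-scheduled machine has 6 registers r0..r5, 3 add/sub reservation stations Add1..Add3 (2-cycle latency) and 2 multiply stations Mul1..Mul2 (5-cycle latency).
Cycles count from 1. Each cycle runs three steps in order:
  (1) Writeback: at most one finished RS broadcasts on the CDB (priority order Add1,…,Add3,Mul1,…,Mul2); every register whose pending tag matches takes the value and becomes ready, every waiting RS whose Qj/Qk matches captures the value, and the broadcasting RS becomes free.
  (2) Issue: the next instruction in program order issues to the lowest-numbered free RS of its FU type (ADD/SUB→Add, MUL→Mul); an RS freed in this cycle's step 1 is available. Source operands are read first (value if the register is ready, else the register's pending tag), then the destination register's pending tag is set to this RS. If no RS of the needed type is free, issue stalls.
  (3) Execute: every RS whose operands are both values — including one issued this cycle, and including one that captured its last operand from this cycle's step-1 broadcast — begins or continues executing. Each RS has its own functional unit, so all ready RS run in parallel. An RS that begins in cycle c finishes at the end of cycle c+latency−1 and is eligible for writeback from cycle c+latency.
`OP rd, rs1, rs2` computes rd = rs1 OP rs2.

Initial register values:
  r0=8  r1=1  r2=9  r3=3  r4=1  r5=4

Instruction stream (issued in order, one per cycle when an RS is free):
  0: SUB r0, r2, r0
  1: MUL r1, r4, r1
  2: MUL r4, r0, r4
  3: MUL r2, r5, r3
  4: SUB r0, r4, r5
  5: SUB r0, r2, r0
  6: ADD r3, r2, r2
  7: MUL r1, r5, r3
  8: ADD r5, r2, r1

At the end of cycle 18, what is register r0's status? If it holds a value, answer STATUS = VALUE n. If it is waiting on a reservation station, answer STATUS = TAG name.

STATUS = VALUE 15

  c1: issue SUB r0<-Add1  regs: r0:Add1,r1:1,r2:9,r3:3,r4:1,r5:4
  c2: issue MUL r1<-Mul1  regs: r0:Add1,r1:Mul1,r2:9,r3:3,r4:1,r5:4
  c3: CDB Add1=1; issue MUL r4<-Mul2  regs: r0:1,r1:Mul1,r2:9,r3:3,r4:Mul2,r5:4
  c4: stall  regs: r0:1,r1:Mul1,r2:9,r3:3,r4:Mul2,r5:4
  c5: stall  regs: r0:1,r1:Mul1,r2:9,r3:3,r4:Mul2,r5:4
  c6: stall  regs: r0:1,r1:Mul1,r2:9,r3:3,r4:Mul2,r5:4
  c7: CDB Mul1=1; issue MUL r2<-Mul1  regs: r0:1,r1:1,r2:Mul1,r3:3,r4:Mul2,r5:4
  c8: CDB Mul2=1; issue SUB r0<-Add1  regs: r0:Add1,r1:1,r2:Mul1,r3:3,r4:1,r5:4
  c9: issue SUB r0<-Add2  regs: r0:Add2,r1:1,r2:Mul1,r3:3,r4:1,r5:4
  c10: CDB Add1=-3; issue ADD r3<-Add1  regs: r0:Add2,r1:1,r2:Mul1,r3:Add1,r4:1,r5:4
  c11: issue MUL r1<-Mul2  regs: r0:Add2,r1:Mul2,r2:Mul1,r3:Add1,r4:1,r5:4
  c12: CDB Mul1=12; issue ADD r5<-Add3  regs: r0:Add2,r1:Mul2,r2:12,r3:Add1,r4:1,r5:Add3
  c13: -  regs: r0:Add2,r1:Mul2,r2:12,r3:Add1,r4:1,r5:Add3
  c14: CDB Add1=24  regs: r0:Add2,r1:Mul2,r2:12,r3:24,r4:1,r5:Add3
  c15: CDB Add2=15  regs: r0:15,r1:Mul2,r2:12,r3:24,r4:1,r5:Add3
  c16: -  regs: r0:15,r1:Mul2,r2:12,r3:24,r4:1,r5:Add3
  c17: -  regs: r0:15,r1:Mul2,r2:12,r3:24,r4:1,r5:Add3
  c18: -  regs: r0:15,r1:Mul2,r2:12,r3:24,r4:1,r5:Add3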